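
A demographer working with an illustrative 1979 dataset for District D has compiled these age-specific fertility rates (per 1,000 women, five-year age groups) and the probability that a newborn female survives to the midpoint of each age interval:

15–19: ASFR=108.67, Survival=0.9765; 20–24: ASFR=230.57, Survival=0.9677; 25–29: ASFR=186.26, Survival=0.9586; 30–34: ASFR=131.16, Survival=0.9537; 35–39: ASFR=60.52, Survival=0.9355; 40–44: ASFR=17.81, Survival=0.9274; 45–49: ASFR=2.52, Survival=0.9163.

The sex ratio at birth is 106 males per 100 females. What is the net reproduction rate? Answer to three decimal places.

Proportion female at birth = 100 / (100 + 106) = 0.48544.
Survival-weighted fertility by age (5·fₓ·Sₓ):
  15–19: 5 × 108.67/1000 × 0.9765 = 0.53058
  20–24: 5 × 230.57/1000 × 0.9677 = 1.11561
  25–29: 5 × 186.26/1000 × 0.9586 = 0.89274
  30–34: 5 × 131.16/1000 × 0.9537 = 0.62544
  35–39: 5 × 60.52/1000 × 0.9355 = 0.28308
  40–44: 5 × 17.81/1000 × 0.9274 = 0.08258
  45–49: 5 × 2.52/1000 × 0.9163 = 0.01155
Sum = 3.54158
NRR = 0.48544 × 3.54158 = 1.71922
NRR > 1, so each generation more than replaces itself.

1.719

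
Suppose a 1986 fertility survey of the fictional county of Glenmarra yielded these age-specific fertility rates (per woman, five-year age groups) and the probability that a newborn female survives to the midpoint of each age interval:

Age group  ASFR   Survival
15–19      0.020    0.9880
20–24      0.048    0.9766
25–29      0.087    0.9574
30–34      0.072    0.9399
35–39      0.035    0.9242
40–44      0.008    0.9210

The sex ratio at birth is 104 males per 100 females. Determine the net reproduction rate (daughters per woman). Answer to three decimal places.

Proportion female at birth = 100 / (100 + 104) = 0.49020.
Survival-weighted fertility by age (5·fₓ·Sₓ):
  15–19: 5 × 0.020 × 0.9880 = 0.09880
  20–24: 5 × 0.048 × 0.9766 = 0.23438
  25–29: 5 × 0.087 × 0.9574 = 0.41647
  30–34: 5 × 0.072 × 0.9399 = 0.33836
  35–39: 5 × 0.035 × 0.9242 = 0.16174
  40–44: 5 × 0.008 × 0.9210 = 0.03684
Sum = 1.28659
NRR = 0.49020 × 1.28659 = 0.63069

0.631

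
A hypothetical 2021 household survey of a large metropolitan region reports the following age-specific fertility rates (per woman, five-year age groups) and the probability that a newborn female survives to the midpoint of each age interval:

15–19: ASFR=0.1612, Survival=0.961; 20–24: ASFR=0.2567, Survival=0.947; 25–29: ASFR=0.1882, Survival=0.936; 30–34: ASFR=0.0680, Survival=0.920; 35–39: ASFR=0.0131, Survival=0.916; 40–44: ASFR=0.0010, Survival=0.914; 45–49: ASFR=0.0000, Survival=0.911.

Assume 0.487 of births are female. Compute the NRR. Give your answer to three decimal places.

Proportion female at birth = 0.487.
Each age group contributes 5 × ASFR × survival:
  15–19: 5 × 0.1612 × 0.961 = 0.77457
  20–24: 5 × 0.2567 × 0.947 = 1.21547
  25–29: 5 × 0.1882 × 0.936 = 0.88078
  30–34: 5 × 0.0680 × 0.920 = 0.31280
  35–39: 5 × 0.0131 × 0.916 = 0.06000
  40–44: 5 × 0.0010 × 0.914 = 0.00457
  45–49: 5 × 0.0000 × 0.911 = 0.00000
Sum = 3.24819
NRR = 0.487 × 3.24819 = 1.58187

1.582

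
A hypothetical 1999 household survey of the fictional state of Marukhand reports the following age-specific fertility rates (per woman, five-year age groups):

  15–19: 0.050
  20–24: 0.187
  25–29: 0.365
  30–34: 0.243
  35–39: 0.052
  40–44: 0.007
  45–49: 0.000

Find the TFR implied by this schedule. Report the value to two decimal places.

Sum of ASFRs = 0.050 + 0.187 + 0.365 + 0.243 + 0.052 + 0.007 + 0.000 = 0.904
TFR = 5 × 0.904 = 4.52

4.52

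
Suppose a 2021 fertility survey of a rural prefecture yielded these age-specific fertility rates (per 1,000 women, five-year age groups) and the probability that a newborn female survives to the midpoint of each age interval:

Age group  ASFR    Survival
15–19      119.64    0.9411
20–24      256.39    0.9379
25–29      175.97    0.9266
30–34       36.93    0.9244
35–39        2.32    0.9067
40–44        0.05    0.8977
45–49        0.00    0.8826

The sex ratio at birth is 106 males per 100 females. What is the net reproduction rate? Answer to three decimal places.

Proportion female at birth = 100 / (100 + 106) = 0.48544.
Weighting each age-specific rate by interval width and survival:
  15–19: 5 × 119.64/1000 × 0.9411 = 0.56297
  20–24: 5 × 256.39/1000 × 0.9379 = 1.20234
  25–29: 5 × 175.97/1000 × 0.9266 = 0.81527
  30–34: 5 × 36.93/1000 × 0.9244 = 0.17069
  35–39: 5 × 2.32/1000 × 0.9067 = 0.01052
  40–44: 5 × 0.05/1000 × 0.8977 = 0.00022
  45–49: 5 × 0.00/1000 × 0.8826 = 0.00000
Sum = 2.76201
NRR = 0.48544 × 2.76201 = 1.34079

1.341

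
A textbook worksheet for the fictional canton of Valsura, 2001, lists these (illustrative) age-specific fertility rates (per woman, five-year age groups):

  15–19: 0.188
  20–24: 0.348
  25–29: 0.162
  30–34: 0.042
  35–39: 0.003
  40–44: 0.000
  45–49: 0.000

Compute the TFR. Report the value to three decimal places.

3.715

Sum of ASFRs = 0.188 + 0.348 + 0.162 + 0.042 + 0.003 + 0.000 + 0.000 = 0.743
TFR = 5 × 0.743 = 3.715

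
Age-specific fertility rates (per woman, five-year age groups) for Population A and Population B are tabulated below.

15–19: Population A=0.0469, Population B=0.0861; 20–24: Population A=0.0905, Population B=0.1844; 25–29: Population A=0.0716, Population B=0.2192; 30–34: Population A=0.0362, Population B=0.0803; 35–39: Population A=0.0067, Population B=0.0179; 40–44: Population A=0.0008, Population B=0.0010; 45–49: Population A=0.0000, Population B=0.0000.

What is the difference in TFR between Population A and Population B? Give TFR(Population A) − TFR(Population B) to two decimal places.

Population A:
  Sum of ASFRs = 0.0469 + 0.0905 + 0.0716 + 0.0362 + 0.0067 + 0.0008 + 0.0000 = 0.2527
  TFR = 5 × 0.2527 = 1.2635
Population B:
  Sum of ASFRs = 0.0861 + 0.1844 + 0.2192 + 0.0803 + 0.0179 + 0.0010 + 0.0000 = 0.5889
  TFR = 5 × 0.5889 = 2.9445
Difference = 1.2635 − 2.9445 = -1.681

-1.68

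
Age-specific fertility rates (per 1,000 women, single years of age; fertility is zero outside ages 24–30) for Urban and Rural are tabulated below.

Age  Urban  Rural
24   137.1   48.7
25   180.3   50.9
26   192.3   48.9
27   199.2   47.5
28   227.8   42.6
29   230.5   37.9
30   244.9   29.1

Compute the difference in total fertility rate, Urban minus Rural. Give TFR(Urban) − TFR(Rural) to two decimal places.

1.11

Urban:
  Sum of ASFRs = 137.1 + 180.3 + 192.3 + 199.2 + 227.8 + 230.5 + 244.9 = 1412.1
  TFR = 1412.1 / 1000 = 1.4121
Rural:
  Sum of ASFRs = 48.7 + 50.9 + 48.9 + 47.5 + 42.6 + 37.9 + 29.1 = 305.6
  TFR = 305.6 / 1000 = 0.3056
Difference = 1.4121 − 0.3056 = 1.1065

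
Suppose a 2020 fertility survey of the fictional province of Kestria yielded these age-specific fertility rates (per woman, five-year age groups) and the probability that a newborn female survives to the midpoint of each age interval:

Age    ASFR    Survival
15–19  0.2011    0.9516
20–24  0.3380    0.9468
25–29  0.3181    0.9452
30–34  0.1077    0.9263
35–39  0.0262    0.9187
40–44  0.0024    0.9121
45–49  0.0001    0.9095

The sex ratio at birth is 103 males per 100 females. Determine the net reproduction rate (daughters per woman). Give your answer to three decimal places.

2.311

Proportion female at birth = 100 / (100 + 103) = 0.49261.
Each age group contributes 5 × ASFR × survival:
  15–19: 5 × 0.2011 × 0.9516 = 0.95683
  20–24: 5 × 0.3380 × 0.9468 = 1.60009
  25–29: 5 × 0.3181 × 0.9452 = 1.50334
  30–34: 5 × 0.1077 × 0.9263 = 0.49881
  35–39: 5 × 0.0262 × 0.9187 = 0.12035
  40–44: 5 × 0.0024 × 0.9121 = 0.01095
  45–49: 5 × 0.0001 × 0.9095 = 0.00045
Sum = 4.69082
NRR = 0.49261 × 4.69082 = 2.31074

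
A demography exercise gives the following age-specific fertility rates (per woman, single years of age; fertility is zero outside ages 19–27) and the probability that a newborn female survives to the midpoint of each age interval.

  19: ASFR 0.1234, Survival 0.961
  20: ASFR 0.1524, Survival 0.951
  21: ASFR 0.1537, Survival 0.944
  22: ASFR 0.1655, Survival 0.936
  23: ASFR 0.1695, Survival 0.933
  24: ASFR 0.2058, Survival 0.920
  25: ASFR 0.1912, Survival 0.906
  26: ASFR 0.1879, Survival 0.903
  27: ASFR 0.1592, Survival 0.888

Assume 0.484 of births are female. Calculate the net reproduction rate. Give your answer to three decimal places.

Proportion female at birth = 0.484.
Weighting each age-specific rate by interval width and survival:
  19: 1 × 0.1234 × 0.961 = 0.11859
  20: 1 × 0.1524 × 0.951 = 0.14493
  21: 1 × 0.1537 × 0.944 = 0.14509
  22: 1 × 0.1655 × 0.936 = 0.15491
  23: 1 × 0.1695 × 0.933 = 0.15814
  24: 1 × 0.2058 × 0.920 = 0.18934
  25: 1 × 0.1912 × 0.906 = 0.17323
  26: 1 × 0.1879 × 0.903 = 0.16967
  27: 1 × 0.1592 × 0.888 = 0.14137
Sum = 1.39527
NRR = 0.484 × 1.39527 = 0.67531

0.675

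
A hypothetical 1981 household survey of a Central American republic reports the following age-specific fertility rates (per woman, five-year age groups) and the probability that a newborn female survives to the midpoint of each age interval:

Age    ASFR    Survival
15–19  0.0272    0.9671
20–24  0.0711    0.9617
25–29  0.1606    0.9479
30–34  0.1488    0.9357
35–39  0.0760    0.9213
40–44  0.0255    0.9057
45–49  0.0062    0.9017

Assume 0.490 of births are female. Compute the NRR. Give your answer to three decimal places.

1.188

Proportion female at birth = 0.490.
Per-age-group product (5 × ASFR × survival probability):
  15–19: 5 × 0.0272 × 0.9671 = 0.13153
  20–24: 5 × 0.0711 × 0.9617 = 0.34188
  25–29: 5 × 0.1606 × 0.9479 = 0.76116
  30–34: 5 × 0.1488 × 0.9357 = 0.69616
  35–39: 5 × 0.0760 × 0.9213 = 0.35009
  40–44: 5 × 0.0255 × 0.9057 = 0.11548
  45–49: 5 × 0.0062 × 0.9017 = 0.02795
Sum = 2.42425
NRR = 0.490 × 2.42425 = 1.18788
NRR > 1, so each generation more than replaces itself.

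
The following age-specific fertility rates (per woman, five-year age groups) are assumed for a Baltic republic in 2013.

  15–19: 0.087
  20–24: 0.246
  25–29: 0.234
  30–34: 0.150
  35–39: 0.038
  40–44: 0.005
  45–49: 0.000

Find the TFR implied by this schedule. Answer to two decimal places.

3.80

Sum of ASFRs = 0.087 + 0.246 + 0.234 + 0.150 + 0.038 + 0.005 + 0.000 = 0.760
TFR = 5 × 0.760 = 3.8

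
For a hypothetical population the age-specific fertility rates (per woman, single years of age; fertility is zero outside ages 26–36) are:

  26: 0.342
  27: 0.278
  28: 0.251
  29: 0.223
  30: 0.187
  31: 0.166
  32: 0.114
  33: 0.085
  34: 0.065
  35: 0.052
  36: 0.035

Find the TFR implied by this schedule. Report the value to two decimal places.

1.80

Sum of ASFRs = 0.342 + 0.278 + 0.251 + 0.223 + 0.187 + 0.166 + 0.114 + 0.085 + 0.065 + 0.052 + 0.035 = 1.798
TFR = 1.798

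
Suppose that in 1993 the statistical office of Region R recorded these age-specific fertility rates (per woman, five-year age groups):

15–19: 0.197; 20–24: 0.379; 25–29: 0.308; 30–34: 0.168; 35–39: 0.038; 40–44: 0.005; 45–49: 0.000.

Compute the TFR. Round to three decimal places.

Sum of ASFRs = 0.197 + 0.379 + 0.308 + 0.168 + 0.038 + 0.005 + 0.000 = 1.095
TFR = 5 × 1.095 = 5.475

5.475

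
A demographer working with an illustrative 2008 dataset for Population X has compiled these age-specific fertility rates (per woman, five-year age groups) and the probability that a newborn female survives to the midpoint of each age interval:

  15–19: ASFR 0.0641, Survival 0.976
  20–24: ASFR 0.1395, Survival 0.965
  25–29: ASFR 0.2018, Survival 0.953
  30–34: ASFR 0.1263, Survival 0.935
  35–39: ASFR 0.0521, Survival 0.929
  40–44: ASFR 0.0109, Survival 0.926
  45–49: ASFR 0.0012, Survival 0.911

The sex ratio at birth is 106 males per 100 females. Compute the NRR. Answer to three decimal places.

Proportion female at birth = 100 / (100 + 106) = 0.48544.
Weighting each age-specific rate by interval width and survival:
  15–19: 5 × 0.0641 × 0.976 = 0.31281
  20–24: 5 × 0.1395 × 0.965 = 0.67309
  25–29: 5 × 0.2018 × 0.953 = 0.96158
  30–34: 5 × 0.1263 × 0.935 = 0.59045
  35–39: 5 × 0.0521 × 0.929 = 0.24200
  40–44: 5 × 0.0109 × 0.926 = 0.05047
  45–49: 5 × 0.0012 × 0.911 = 0.00547
Sum = 2.83587
NRR = 0.48544 × 2.83587 = 1.37664
With NRR above 1 the population is above replacement fertility.

1.377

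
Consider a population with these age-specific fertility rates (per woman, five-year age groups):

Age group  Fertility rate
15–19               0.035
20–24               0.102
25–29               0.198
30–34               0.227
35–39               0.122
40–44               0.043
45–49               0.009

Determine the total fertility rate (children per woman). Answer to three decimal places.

3.680

Sum of ASFRs = 0.035 + 0.102 + 0.198 + 0.227 + 0.122 + 0.043 + 0.009 = 0.736
TFR = 5 × 0.736 = 3.68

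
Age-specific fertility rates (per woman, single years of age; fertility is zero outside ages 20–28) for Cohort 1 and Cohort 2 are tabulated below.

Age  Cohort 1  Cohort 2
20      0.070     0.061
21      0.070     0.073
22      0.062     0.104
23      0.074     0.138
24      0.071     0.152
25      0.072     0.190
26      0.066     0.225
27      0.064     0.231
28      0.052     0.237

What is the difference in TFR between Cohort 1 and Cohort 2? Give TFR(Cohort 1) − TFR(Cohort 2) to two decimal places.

-0.81

Cohort 1:
  Sum of ASFRs = 0.070 + 0.070 + 0.062 + 0.074 + 0.071 + 0.072 + 0.066 + 0.064 + 0.052 = 0.601
  TFR = 0.601
Cohort 2:
  Sum of ASFRs = 0.061 + 0.073 + 0.104 + 0.138 + 0.152 + 0.190 + 0.225 + 0.231 + 0.237 = 1.411
  TFR = 1.411
Difference = 0.601 − 1.411 = -0.81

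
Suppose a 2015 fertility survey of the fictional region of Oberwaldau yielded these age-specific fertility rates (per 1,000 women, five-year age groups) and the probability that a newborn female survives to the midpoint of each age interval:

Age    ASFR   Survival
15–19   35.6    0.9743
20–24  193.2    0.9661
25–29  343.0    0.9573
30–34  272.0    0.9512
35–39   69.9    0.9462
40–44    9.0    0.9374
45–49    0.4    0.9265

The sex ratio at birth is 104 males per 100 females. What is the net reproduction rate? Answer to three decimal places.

2.165

Proportion female at birth = 100 / (100 + 104) = 0.49020.
Each age group contributes 5 × ASFR × survival:
  15–19: 5 × 35.6/1000 × 0.9743 = 0.17343
  20–24: 5 × 193.2/1000 × 0.9661 = 0.93325
  25–29: 5 × 343.0/1000 × 0.9573 = 1.64177
  30–34: 5 × 272.0/1000 × 0.9512 = 1.29363
  35–39: 5 × 69.9/1000 × 0.9462 = 0.33070
  40–44: 5 × 9.0/1000 × 0.9374 = 0.04218
  45–49: 5 × 0.4/1000 × 0.9265 = 0.00185
Sum = 4.41681
NRR = 0.49020 × 4.41681 = 2.16512
With NRR above 1 the population is above replacement fertility.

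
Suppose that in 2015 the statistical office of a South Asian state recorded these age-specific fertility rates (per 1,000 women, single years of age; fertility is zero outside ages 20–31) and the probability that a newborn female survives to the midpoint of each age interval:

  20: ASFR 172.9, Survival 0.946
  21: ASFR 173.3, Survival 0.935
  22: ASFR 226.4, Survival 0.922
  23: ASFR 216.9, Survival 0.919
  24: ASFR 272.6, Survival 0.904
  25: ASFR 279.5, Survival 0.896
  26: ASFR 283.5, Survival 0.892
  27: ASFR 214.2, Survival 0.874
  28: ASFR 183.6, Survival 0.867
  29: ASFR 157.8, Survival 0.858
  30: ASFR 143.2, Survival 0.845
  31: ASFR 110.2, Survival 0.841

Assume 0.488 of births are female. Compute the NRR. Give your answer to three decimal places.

Proportion female at birth = 0.488.
Survival-weighted fertility by age (1·fₓ·Sₓ):
  20: 1 × 172.9/1000 × 0.946 = 0.16356
  21: 1 × 173.3/1000 × 0.935 = 0.16204
  22: 1 × 226.4/1000 × 0.922 = 0.20874
  23: 1 × 216.9/1000 × 0.919 = 0.19933
  24: 1 × 272.6/1000 × 0.904 = 0.24643
  25: 1 × 279.5/1000 × 0.896 = 0.25043
  26: 1 × 283.5/1000 × 0.892 = 0.25288
  27: 1 × 214.2/1000 × 0.874 = 0.18721
  28: 1 × 183.6/1000 × 0.867 = 0.15918
  29: 1 × 157.8/1000 × 0.858 = 0.13539
  30: 1 × 143.2/1000 × 0.845 = 0.12100
  31: 1 × 110.2/1000 × 0.841 = 0.09268
Sum = 2.17887
NRR = 0.488 × 2.17887 = 1.06329

1.063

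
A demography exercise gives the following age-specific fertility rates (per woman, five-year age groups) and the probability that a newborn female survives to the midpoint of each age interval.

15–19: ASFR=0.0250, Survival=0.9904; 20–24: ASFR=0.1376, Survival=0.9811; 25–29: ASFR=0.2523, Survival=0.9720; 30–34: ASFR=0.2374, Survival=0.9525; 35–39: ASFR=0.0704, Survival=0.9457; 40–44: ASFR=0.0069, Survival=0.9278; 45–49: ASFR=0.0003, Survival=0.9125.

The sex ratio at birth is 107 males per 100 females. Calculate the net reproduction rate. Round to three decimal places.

Proportion female at birth = 100 / (100 + 107) = 0.48309.
Each age group contributes 5 × ASFR × survival:
  15–19: 5 × 0.0250 × 0.9904 = 0.12380
  20–24: 5 × 0.1376 × 0.9811 = 0.67500
  25–29: 5 × 0.2523 × 0.9720 = 1.22618
  30–34: 5 × 0.2374 × 0.9525 = 1.13062
  35–39: 5 × 0.0704 × 0.9457 = 0.33289
  40–44: 5 × 0.0069 × 0.9278 = 0.03201
  45–49: 5 × 0.0003 × 0.9125 = 0.00137
Sum = 3.52187
NRR = 0.48309 × 3.52187 = 1.70138
An NRR exceeding 1 indicates intrinsic growth under these rates.

1.701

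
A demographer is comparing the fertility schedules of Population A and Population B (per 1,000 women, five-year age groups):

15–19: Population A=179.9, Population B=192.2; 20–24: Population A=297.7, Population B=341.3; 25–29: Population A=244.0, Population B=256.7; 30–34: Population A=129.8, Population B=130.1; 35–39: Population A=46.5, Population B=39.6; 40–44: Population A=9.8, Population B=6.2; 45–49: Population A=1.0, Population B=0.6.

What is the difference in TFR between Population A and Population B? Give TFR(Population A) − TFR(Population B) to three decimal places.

Population A:
  Sum of ASFRs = 179.9 + 297.7 + 244.0 + 129.8 + 46.5 + 9.8 + 1.0 = 908.7
  TFR = 5 × 908.7 / 1000 = 4.5435
Population B:
  Sum of ASFRs = 192.2 + 341.3 + 256.7 + 130.1 + 39.6 + 6.2 + 0.6 = 966.7
  TFR = 5 × 966.7 / 1000 = 4.8335
Difference = 4.5435 − 4.8335 = -0.29

-0.290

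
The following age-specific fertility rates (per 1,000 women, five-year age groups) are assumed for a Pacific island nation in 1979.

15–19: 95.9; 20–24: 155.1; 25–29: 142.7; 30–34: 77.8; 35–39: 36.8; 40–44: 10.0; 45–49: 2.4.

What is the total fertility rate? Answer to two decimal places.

Sum of ASFRs = 95.9 + 155.1 + 142.7 + 77.8 + 36.8 + 10.0 + 2.4 = 520.7
TFR = 5 × 520.7 / 1000 = 2.6035

2.60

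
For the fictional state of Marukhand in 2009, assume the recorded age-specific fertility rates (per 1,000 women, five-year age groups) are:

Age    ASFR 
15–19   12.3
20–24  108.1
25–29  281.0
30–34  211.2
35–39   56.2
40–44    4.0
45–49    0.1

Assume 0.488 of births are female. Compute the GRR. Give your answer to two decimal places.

Proportion female at birth = 0.488.
Sum of ASFRs = 12.3 + 108.1 + 281.0 + 211.2 + 56.2 + 4.0 + 0.1 = 672.9
TFR = 5 × 672.9 / 1000 = 3.3645
GRR = 0.488 × 3.3645 = 1.64188

1.64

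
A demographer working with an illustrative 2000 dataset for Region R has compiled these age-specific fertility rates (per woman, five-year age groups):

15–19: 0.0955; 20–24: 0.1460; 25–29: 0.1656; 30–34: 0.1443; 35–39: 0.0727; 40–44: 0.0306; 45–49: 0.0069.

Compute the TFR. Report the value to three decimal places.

Sum of ASFRs = 0.0955 + 0.1460 + 0.1656 + 0.1443 + 0.0727 + 0.0306 + 0.0069 = 0.6616
TFR = 5 × 0.6616 = 3.308

3.308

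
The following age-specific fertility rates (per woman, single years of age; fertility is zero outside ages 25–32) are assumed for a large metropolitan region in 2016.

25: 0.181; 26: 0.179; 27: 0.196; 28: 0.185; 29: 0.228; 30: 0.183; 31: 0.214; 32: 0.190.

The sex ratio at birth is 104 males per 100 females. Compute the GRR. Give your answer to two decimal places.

0.76

Proportion female at birth = 100 / (100 + 104) = 0.49020.
Sum of ASFRs = 0.181 + 0.179 + 0.196 + 0.185 + 0.228 + 0.183 + 0.214 + 0.190 = 1.556
TFR = 1.556
GRR = 0.49020 × 1.556 = 0.76275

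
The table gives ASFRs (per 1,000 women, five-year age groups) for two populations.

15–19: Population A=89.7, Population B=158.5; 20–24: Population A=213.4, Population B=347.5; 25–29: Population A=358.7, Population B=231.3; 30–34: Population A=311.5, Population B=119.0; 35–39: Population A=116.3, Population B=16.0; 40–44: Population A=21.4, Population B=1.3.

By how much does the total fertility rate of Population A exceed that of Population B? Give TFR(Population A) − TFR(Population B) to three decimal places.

1.187

Population A:
  Sum of ASFRs = 89.7 + 213.4 + 358.7 + 311.5 + 116.3 + 21.4 = 1111.0
  TFR = 5 × 1111.0 / 1000 = 5.555
Population B:
  Sum of ASFRs = 158.5 + 347.5 + 231.3 + 119.0 + 16.0 + 1.3 = 873.6
  TFR = 5 × 873.6 / 1000 = 4.368
Difference = 5.555 − 4.368 = 1.187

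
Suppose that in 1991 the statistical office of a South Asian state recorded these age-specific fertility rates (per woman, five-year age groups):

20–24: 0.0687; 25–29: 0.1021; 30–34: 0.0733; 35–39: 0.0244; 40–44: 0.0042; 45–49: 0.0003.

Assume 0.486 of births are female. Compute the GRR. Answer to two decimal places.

Proportion female at birth = 0.486.
Sum of ASFRs = 0.0687 + 0.1021 + 0.0733 + 0.0244 + 0.0042 + 0.0003 = 0.2730
TFR = 5 × 0.2730 = 1.365
GRR = 0.486 × 1.365 = 0.66339

0.66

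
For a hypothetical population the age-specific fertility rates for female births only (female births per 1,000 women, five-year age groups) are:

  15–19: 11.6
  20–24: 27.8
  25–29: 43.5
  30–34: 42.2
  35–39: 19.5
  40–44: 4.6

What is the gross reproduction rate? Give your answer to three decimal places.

0.746

Sum of female ASFRs = 11.6 + 27.8 + 43.5 + 42.2 + 19.5 + 4.6 = 149.2
GRR = 5 × 149.2 / 1000 = 0.746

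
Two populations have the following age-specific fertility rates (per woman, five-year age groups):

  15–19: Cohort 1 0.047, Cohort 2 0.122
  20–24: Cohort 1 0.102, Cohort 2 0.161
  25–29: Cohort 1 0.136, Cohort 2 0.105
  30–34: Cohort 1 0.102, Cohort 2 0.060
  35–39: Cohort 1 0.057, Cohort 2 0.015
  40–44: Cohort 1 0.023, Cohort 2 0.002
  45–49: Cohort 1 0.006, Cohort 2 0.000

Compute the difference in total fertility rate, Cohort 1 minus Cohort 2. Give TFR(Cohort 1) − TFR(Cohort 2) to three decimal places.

0.040

Cohort 1:
  Sum of ASFRs = 0.047 + 0.102 + 0.136 + 0.102 + 0.057 + 0.023 + 0.006 = 0.473
  TFR = 5 × 0.473 = 2.365
Cohort 2:
  Sum of ASFRs = 0.122 + 0.161 + 0.105 + 0.060 + 0.015 + 0.002 + 0.000 = 0.465
  TFR = 5 × 0.465 = 2.325
Difference = 2.365 − 2.325 = 0.04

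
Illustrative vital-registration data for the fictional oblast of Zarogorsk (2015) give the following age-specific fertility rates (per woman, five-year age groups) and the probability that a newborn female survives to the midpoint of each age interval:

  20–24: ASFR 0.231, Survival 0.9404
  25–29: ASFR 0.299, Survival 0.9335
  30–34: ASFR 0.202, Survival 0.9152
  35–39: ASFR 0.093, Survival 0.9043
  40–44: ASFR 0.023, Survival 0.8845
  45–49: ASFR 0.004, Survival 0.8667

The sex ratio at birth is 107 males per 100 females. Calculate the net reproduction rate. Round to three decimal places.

Proportion female at birth = 100 / (100 + 107) = 0.48309.
Weighting each age-specific rate by interval width and survival:
  20–24: 5 × 0.231 × 0.9404 = 1.08616
  25–29: 5 × 0.299 × 0.9335 = 1.39558
  30–34: 5 × 0.202 × 0.9152 = 0.92435
  35–39: 5 × 0.093 × 0.9043 = 0.42050
  40–44: 5 × 0.023 × 0.8845 = 0.10172
  45–49: 5 × 0.004 × 0.8667 = 0.01733
Sum = 3.94564
NRR = 0.48309 × 3.94564 = 1.90610

1.906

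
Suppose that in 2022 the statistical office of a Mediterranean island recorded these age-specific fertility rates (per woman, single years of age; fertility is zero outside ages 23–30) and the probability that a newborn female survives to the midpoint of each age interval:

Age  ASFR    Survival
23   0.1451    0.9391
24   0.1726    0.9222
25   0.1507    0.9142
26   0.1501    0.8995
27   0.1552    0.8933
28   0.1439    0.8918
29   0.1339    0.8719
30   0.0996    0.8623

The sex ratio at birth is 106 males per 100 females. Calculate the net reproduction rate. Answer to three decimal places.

Proportion female at birth = 100 / (100 + 106) = 0.48544.
Weighting each age-specific rate by interval width and survival:
  23: 1 × 0.1451 × 0.9391 = 0.13626
  24: 1 × 0.1726 × 0.9222 = 0.15917
  25: 1 × 0.1507 × 0.9142 = 0.13777
  26: 1 × 0.1501 × 0.8995 = 0.13501
  27: 1 × 0.1552 × 0.8933 = 0.13864
  28: 1 × 0.1439 × 0.8918 = 0.12833
  29: 1 × 0.1339 × 0.8719 = 0.11675
  30: 1 × 0.0996 × 0.8623 = 0.08589
Sum = 1.03782
NRR = 0.48544 × 1.03782 = 0.50380

0.504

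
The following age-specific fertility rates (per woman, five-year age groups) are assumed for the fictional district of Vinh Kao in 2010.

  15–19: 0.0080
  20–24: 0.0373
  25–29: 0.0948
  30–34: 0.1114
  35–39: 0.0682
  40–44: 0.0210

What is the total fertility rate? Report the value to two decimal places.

1.70

Sum of ASFRs = 0.0080 + 0.0373 + 0.0948 + 0.1114 + 0.0682 + 0.0210 = 0.3407
TFR = 5 × 0.3407 = 1.7035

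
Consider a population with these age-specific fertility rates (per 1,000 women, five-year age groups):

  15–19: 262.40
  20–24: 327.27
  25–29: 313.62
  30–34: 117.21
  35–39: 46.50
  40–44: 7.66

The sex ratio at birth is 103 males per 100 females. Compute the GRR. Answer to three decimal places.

2.647

Proportion female at birth = 100 / (100 + 103) = 0.49261.
Sum of ASFRs = 262.40 + 327.27 + 313.62 + 117.21 + 46.50 + 7.66 = 1074.66
TFR = 5 × 1074.66 / 1000 = 5.3733
GRR = 0.49261 × 5.3733 = 2.64694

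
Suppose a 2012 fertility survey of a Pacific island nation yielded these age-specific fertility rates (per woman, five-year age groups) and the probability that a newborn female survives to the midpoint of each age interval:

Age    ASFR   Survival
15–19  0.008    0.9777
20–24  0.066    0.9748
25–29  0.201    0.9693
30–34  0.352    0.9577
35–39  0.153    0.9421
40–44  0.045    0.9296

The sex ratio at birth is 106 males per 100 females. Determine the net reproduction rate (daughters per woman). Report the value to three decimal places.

1.918

Proportion female at birth = 100 / (100 + 106) = 0.48544.
Survival-weighted fertility by age (5·fₓ·Sₓ):
  15–19: 5 × 0.008 × 0.9777 = 0.03911
  20–24: 5 × 0.066 × 0.9748 = 0.32168
  25–29: 5 × 0.201 × 0.9693 = 0.97415
  30–34: 5 × 0.352 × 0.9577 = 1.68555
  35–39: 5 × 0.153 × 0.9421 = 0.72071
  40–44: 5 × 0.045 × 0.9296 = 0.20916
Sum = 3.95036
NRR = 0.48544 × 3.95036 = 1.91766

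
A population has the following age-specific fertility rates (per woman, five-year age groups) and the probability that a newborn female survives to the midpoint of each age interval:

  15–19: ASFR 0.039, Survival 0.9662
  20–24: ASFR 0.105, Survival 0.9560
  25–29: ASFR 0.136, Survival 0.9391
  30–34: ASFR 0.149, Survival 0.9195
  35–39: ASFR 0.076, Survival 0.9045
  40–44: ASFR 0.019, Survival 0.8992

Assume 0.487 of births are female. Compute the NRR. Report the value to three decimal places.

1.190

Proportion female at birth = 0.487.
Each age group contributes 5 × ASFR × survival:
  15–19: 5 × 0.039 × 0.9662 = 0.18841
  20–24: 5 × 0.105 × 0.9560 = 0.50190
  25–29: 5 × 0.136 × 0.9391 = 0.63859
  30–34: 5 × 0.149 × 0.9195 = 0.68503
  35–39: 5 × 0.076 × 0.9045 = 0.34371
  40–44: 5 × 0.019 × 0.8992 = 0.08542
Sum = 2.44306
NRR = 0.487 × 2.44306 = 1.18977
With NRR above 1 the population is above replacement fertility.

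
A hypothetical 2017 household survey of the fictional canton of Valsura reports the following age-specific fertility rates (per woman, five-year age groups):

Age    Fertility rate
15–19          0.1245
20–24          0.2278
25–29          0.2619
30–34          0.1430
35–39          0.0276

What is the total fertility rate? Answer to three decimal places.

3.924

Sum of ASFRs = 0.1245 + 0.2278 + 0.2619 + 0.1430 + 0.0276 = 0.7848
TFR = 5 × 0.7848 = 3.924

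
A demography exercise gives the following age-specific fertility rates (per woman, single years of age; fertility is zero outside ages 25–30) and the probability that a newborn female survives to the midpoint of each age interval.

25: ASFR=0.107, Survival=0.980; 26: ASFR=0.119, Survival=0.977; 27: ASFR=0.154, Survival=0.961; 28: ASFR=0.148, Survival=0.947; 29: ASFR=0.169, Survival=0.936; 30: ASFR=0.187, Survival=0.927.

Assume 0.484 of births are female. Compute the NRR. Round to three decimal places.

Proportion female at birth = 0.484.
Weighting each age-specific rate by interval width and survival:
  25: 1 × 0.107 × 0.980 = 0.10486
  26: 1 × 0.119 × 0.977 = 0.11626
  27: 1 × 0.154 × 0.961 = 0.14799
  28: 1 × 0.148 × 0.947 = 0.14016
  29: 1 × 0.169 × 0.936 = 0.15818
  30: 1 × 0.187 × 0.927 = 0.17335
Sum = 0.84080
NRR = 0.484 × 0.84080 = 0.40695
An NRR under 1 implies long-run decline under these rates.

0.407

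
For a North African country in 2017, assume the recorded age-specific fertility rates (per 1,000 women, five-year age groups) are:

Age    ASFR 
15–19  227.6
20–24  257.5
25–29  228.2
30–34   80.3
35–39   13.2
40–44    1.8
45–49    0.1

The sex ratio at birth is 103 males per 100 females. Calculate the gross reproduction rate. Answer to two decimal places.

Proportion female at birth = 100 / (100 + 103) = 0.49261.
Sum of ASFRs = 227.6 + 257.5 + 228.2 + 80.3 + 13.2 + 1.8 + 0.1 = 808.7
TFR = 5 × 808.7 / 1000 = 4.0435
GRR = 0.49261 × 4.0435 = 1.99187

1.99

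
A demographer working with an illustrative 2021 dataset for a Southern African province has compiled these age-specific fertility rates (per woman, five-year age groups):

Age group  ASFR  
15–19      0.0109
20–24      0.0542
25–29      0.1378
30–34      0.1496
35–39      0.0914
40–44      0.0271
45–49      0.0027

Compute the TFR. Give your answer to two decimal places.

Sum of ASFRs = 0.0109 + 0.0542 + 0.1378 + 0.1496 + 0.0914 + 0.0271 + 0.0027 = 0.4737
TFR = 5 × 0.4737 = 2.3685

2.37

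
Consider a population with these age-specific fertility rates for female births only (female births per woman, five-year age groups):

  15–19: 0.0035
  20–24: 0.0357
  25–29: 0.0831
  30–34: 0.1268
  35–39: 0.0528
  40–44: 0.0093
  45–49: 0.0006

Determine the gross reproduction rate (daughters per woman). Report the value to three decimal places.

Sum of female ASFRs = 0.0035 + 0.0357 + 0.0831 + 0.1268 + 0.0528 + 0.0093 + 0.0006 = 0.3118
GRR = 5 × 0.3118 = 1.559

1.559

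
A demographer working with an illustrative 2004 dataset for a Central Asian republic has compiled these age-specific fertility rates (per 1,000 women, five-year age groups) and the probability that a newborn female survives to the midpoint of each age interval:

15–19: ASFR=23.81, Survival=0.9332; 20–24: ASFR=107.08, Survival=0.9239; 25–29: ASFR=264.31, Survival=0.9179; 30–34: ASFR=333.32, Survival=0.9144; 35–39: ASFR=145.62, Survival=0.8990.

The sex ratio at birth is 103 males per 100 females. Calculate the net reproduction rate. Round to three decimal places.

Proportion female at birth = 100 / (100 + 103) = 0.49261.
Each age group contributes 5 × ASFR × survival:
  15–19: 5 × 23.81/1000 × 0.9332 = 0.11110
  20–24: 5 × 107.08/1000 × 0.9239 = 0.49466
  25–29: 5 × 264.31/1000 × 0.9179 = 1.21305
  30–34: 5 × 333.32/1000 × 0.9144 = 1.52394
  35–39: 5 × 145.62/1000 × 0.8990 = 0.65456
Sum = 3.99731
NRR = 0.49261 × 3.99731 = 1.96911
With NRR above 1 the population is above replacement fertility.

1.969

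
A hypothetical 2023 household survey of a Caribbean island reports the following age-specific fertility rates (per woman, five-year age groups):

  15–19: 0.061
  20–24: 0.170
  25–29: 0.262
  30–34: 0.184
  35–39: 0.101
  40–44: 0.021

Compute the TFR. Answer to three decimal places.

3.995

Sum of ASFRs = 0.061 + 0.170 + 0.262 + 0.184 + 0.101 + 0.021 = 0.799
TFR = 5 × 0.799 = 3.995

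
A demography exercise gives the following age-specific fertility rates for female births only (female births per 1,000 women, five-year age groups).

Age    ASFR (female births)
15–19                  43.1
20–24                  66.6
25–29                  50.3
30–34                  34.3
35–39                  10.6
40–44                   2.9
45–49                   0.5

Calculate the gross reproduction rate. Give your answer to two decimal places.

1.04

Sum of female ASFRs = 43.1 + 66.6 + 50.3 + 34.3 + 10.6 + 2.9 + 0.5 = 208.3
GRR = 5 × 208.3 / 1000 = 1.0415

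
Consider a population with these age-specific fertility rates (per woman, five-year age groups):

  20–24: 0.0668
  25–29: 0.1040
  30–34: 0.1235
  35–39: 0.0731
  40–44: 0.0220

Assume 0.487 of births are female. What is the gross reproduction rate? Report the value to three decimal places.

Proportion female at birth = 0.487.
Sum of ASFRs = 0.0668 + 0.1040 + 0.1235 + 0.0731 + 0.0220 = 0.3894
TFR = 5 × 0.3894 = 1.947
GRR = 0.487 × 1.947 = 0.94819

0.948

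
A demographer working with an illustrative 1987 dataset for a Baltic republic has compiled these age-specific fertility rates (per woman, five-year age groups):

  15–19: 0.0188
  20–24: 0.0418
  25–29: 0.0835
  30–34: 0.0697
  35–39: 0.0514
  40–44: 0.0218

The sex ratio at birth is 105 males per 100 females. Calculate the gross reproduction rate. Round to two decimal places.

Proportion female at birth = 100 / (100 + 105) = 0.48780.
Sum of ASFRs = 0.0188 + 0.0418 + 0.0835 + 0.0697 + 0.0514 + 0.0218 = 0.2870
TFR = 5 × 0.2870 = 1.435
GRR = 0.48780 × 1.435 = 0.69999

0.70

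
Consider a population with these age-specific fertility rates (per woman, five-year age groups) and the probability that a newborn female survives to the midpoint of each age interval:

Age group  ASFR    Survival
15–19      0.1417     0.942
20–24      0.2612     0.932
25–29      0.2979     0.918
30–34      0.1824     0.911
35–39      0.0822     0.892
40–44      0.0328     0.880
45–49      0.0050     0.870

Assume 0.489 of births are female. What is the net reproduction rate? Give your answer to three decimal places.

2.257

Proportion female at birth = 0.489.
Weighting each age-specific rate by interval width and survival:
  15–19: 5 × 0.1417 × 0.942 = 0.66741
  20–24: 5 × 0.2612 × 0.932 = 1.21719
  25–29: 5 × 0.2979 × 0.918 = 1.36736
  30–34: 5 × 0.1824 × 0.911 = 0.83083
  35–39: 5 × 0.0822 × 0.892 = 0.36661
  40–44: 5 × 0.0328 × 0.880 = 0.14432
  45–49: 5 × 0.0050 × 0.870 = 0.02175
Sum = 4.61547
NRR = 0.489 × 4.61547 = 2.25696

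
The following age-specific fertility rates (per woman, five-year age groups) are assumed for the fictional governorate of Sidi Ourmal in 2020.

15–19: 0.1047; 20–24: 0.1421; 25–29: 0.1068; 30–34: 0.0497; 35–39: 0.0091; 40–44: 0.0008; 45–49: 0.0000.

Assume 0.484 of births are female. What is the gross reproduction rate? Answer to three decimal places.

1.000

Proportion female at birth = 0.484.
Sum of ASFRs = 0.1047 + 0.1421 + 0.1068 + 0.0497 + 0.0091 + 0.0008 + 0.0000 = 0.4132
TFR = 5 × 0.4132 = 2.066
GRR = 0.484 × 2.066 = 0.99994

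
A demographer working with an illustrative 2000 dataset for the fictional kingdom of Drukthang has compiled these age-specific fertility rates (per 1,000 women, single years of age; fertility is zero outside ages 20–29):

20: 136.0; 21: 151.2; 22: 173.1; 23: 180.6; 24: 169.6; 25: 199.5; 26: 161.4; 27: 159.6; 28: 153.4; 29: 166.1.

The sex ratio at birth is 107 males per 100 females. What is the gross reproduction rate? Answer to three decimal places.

Proportion female at birth = 100 / (100 + 107) = 0.48309.
Sum of ASFRs = 136.0 + 151.2 + 173.1 + 180.6 + 169.6 + 199.5 + 161.4 + 159.6 + 153.4 + 166.1 = 1650.5
TFR = 1650.5 / 1000 = 1.6505
GRR = 0.48309 × 1.6505 = 0.79734

0.797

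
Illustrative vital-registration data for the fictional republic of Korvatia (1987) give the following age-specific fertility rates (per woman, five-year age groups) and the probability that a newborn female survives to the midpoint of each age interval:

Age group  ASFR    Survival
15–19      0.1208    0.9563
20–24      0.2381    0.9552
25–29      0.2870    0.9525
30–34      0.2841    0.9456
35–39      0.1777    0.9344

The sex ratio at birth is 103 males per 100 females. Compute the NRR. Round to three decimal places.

2.589

Proportion female at birth = 100 / (100 + 103) = 0.49261.
Each age group contributes 5 × ASFR × survival:
  15–19: 5 × 0.1208 × 0.9563 = 0.57761
  20–24: 5 × 0.2381 × 0.9552 = 1.13717
  25–29: 5 × 0.2870 × 0.9525 = 1.36684
  30–34: 5 × 0.2841 × 0.9456 = 1.34322
  35–39: 5 × 0.1777 × 0.9344 = 0.83021
Sum = 5.25505
NRR = 0.49261 × 5.25505 = 2.58869
An NRR exceeding 1 indicates intrinsic growth under these rates.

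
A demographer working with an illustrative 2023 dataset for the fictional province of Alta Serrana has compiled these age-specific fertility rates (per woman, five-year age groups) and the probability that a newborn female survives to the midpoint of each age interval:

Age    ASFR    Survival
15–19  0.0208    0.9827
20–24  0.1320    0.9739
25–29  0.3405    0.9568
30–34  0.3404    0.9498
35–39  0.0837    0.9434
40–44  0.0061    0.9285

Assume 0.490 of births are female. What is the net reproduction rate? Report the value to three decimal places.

2.163

Proportion female at birth = 0.490.
Per-age-group product (5 × ASFR × survival probability):
  15–19: 5 × 0.0208 × 0.9827 = 0.10220
  20–24: 5 × 0.1320 × 0.9739 = 0.64277
  25–29: 5 × 0.3405 × 0.9568 = 1.62895
  30–34: 5 × 0.3404 × 0.9498 = 1.61656
  35–39: 5 × 0.0837 × 0.9434 = 0.39481
  40–44: 5 × 0.0061 × 0.9285 = 0.02832
Sum = 4.41361
NRR = 0.490 × 4.41361 = 2.16267
With NRR above 1 the population is above replacement fertility.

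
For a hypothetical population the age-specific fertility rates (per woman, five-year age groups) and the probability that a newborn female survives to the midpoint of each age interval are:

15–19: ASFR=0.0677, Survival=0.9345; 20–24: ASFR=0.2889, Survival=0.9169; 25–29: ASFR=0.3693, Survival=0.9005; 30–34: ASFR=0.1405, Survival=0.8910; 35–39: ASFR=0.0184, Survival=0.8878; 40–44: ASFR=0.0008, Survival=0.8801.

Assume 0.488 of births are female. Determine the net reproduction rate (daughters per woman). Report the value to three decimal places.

Proportion female at birth = 0.488.
Survival-weighted fertility by age (5·fₓ·Sₓ):
  15–19: 5 × 0.0677 × 0.9345 = 0.31633
  20–24: 5 × 0.2889 × 0.9169 = 1.32446
  25–29: 5 × 0.3693 × 0.9005 = 1.66277
  30–34: 5 × 0.1405 × 0.8910 = 0.62593
  35–39: 5 × 0.0184 × 0.8878 = 0.08168
  40–44: 5 × 0.0008 × 0.8801 = 0.00352
Sum = 4.01469
NRR = 0.488 × 4.01469 = 1.95917
An NRR exceeding 1 indicates intrinsic growth under these rates.

1.959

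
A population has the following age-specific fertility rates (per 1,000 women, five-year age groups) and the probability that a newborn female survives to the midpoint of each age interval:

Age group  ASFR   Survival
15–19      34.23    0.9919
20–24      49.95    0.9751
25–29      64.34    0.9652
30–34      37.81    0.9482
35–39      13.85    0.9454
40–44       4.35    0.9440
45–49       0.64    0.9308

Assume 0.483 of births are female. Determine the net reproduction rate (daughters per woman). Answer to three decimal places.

Proportion female at birth = 0.483.
Per-age-group product (5 × ASFR × survival probability):
  15–19: 5 × 34.23/1000 × 0.9919 = 0.16976
  20–24: 5 × 49.95/1000 × 0.9751 = 0.24353
  25–29: 5 × 64.34/1000 × 0.9652 = 0.31050
  30–34: 5 × 37.81/1000 × 0.9482 = 0.17926
  35–39: 5 × 13.85/1000 × 0.9454 = 0.06547
  40–44: 5 × 4.35/1000 × 0.9440 = 0.02053
  45–49: 5 × 0.64/1000 × 0.9308 = 0.00298
Sum = 0.99203
NRR = 0.483 × 0.99203 = 0.47915
An NRR under 1 implies long-run decline under these rates.

0.479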